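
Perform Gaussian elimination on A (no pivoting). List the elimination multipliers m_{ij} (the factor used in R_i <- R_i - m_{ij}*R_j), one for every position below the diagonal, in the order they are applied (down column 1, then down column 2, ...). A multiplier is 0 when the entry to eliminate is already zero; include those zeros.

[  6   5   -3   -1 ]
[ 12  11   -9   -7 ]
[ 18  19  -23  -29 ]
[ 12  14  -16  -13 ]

Forward elimination:
R2 <- R2 - (2)*R1:  [  0   1  -3  -5 ]
R3 <- R3 - (3)*R1:  [   0    4  -14  -26 ]
R4 <- R4 - (2)*R1:  [   0    4  -10  -11 ]
R3 <- R3 - (4)*R2:  [  0   0  -2  -6 ]
R4 <- R4 - (4)*R2:  [ 0  0  2  9 ]
R4 <- R4 - (-1)*R3:  [ 0  0  0  3 ]
Multipliers (in order of application): m_{21} = 2, m_{31} = 3, m_{41} = 2, m_{32} = 4, m_{42} = 4, m_{43} = -1

multipliers: 2, 3, 2, 4, 4, -1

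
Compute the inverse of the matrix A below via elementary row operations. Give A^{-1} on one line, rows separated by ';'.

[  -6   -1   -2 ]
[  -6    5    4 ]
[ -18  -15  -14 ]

Gauss-Jordan on [A | I]:
R1 <- (1/-6)*R1:  [    1   1/6   1/3  |  -1/6     0     0 ]
R2 <- R2 - (-6)*R1:  [  0   6   6  |  -1   1   0 ]
R3 <- R3 - (-18)*R1:  [   0  -12   -8  |   -3    0    1 ]
R2 <- (1/6)*R2:  [    0     1     1  |  -1/6   1/6     0 ]
R1 <- R1 - (1/6)*R2:  [     1      0    1/6  |  -5/36  -1/36      0 ]
R3 <- R3 - (-12)*R2:  [  0   0   4  |  -5   2   1 ]
R3 <- (1/4)*R3:  [    0     0     1  |  -5/4   1/2   1/4 ]
R1 <- R1 - (1/6)*R3:  [     1      0      0  |   5/72   -1/9  -1/24 ]
R2 <- R2 - (1)*R3:  [     0      1      0  |  13/12   -1/3   -1/4 ]
Right block of [I | A^{-1}] is the inverse:
[  5/72  -1/9  -1/24 ]
[ 13/12  -1/3   -1/4 ]
[  -5/4   1/2    1/4 ]

inverse = [5/72 -1/9 -1/24; 13/12 -1/3 -1/4; -5/4 1/2 1/4]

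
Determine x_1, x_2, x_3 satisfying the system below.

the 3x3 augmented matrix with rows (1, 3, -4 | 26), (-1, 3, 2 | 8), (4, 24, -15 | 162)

Forward elimination on [A|b]:
R2 <- R2 - (-1)*R1:  [  0   6  -2  34 ]
R3 <- R3 - (4)*R1:  [  0  12   1  58 ]
R3 <- R3 - (2)*R2:  [   0    0    5  -10 ]
Row echelon form:
[ 1  3  -4  |   26 ]
[ 0  6  -2  |   34 ]
[ 0  0   5  |  -10 ]
Back-substitution:
x_3 = (-10) / 5 = -2
x_2 = (34 - (-2)*(-2)) / 6 = 5
x_1 = (26 - (3)*(5) - (-4)*(-2)) / 1 = 3

(3, 5, -2)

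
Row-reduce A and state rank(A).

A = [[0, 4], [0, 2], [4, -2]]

rank(A) = 2

Row reduction:
R1 <-> R3   (pivot in column 1 was zero)
[ 4  -2 ]
[ 0   2 ]
[ 0   4 ]
R3 <- R3 - (2)*R2:  [ 0  0 ]
Row echelon form:
[ 4  -2 ]
[ 0   2 ]
[ 0   0 ]
Nonzero rows / pivot columns: 2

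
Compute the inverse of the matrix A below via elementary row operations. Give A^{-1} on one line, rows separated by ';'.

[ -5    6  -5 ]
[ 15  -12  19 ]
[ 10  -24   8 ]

inverse = [-2 -2/5 -3/10; -7/18 -1/18 -1/9; 4/3 1/3 1/6]

Gauss-Jordan on [A | I]:
R1 <- (1/-5)*R1:  [    1  -6/5     1  |  -1/5     0     0 ]
R2 <- R2 - (15)*R1:  [ 0  6  4  |  3  1  0 ]
R3 <- R3 - (10)*R1:  [   0  -12   -2  |    2    0    1 ]
R2 <- (1/6)*R2:  [   0    1  2/3  |  1/2  1/6    0 ]
R1 <- R1 - (-6/5)*R2:  [   1    0  9/5  |  2/5  1/5    0 ]
R3 <- R3 - (-12)*R2:  [ 0  0  6  |  8  2  1 ]
R3 <- (1/6)*R3:  [   0    0    1  |  4/3  1/3  1/6 ]
R1 <- R1 - (9/5)*R3:  [     1      0      0  |     -2   -2/5  -3/10 ]
R2 <- R2 - (2/3)*R3:  [     0      1      0  |  -7/18  -1/18   -1/9 ]
Right block of [I | A^{-1}] is the inverse:
[    -2   -2/5  -3/10 ]
[ -7/18  -1/18   -1/9 ]
[   4/3    1/3    1/6 ]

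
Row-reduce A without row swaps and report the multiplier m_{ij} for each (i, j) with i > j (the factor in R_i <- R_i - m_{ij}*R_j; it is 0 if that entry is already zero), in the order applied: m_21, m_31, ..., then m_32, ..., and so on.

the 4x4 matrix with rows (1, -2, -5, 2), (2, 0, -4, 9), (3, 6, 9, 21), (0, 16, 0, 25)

multipliers: 2, 3, 0, 3, 4, -4

Forward elimination:
R2 <- R2 - (2)*R1:  [ 0  4  6  5 ]
R3 <- R3 - (3)*R1:  [  0  12  24  15 ]
R4: entry in column 1 is already 0 -> m_{41} = 0 (no row operation needed)
R3 <- R3 - (3)*R2:  [ 0  0  6  0 ]
R4 <- R4 - (4)*R2:  [   0    0  -24    5 ]
R4 <- R4 - (-4)*R3:  [ 0  0  0  5 ]
Multipliers (in order of application): m_{21} = 2, m_{31} = 3, m_{41} = 0, m_{32} = 3, m_{42} = 4, m_{43} = -4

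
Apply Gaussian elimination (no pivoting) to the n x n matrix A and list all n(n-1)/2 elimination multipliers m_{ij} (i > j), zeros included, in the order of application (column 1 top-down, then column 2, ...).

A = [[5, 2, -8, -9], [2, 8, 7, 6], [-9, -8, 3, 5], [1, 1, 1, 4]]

Forward elimination:
R2 <- R2 - (2/5)*R1:  [    0  36/5  51/5  48/5 ]
R3 <- R3 - (-9/5)*R1:  [     0  -22/5  -57/5  -56/5 ]
R4 <- R4 - (1/5)*R1:  [    0   3/5  13/5  29/5 ]
R3 <- R3 - (-11/18)*R2:  [     0      0  -31/6  -16/3 ]
R4 <- R4 - (1/12)*R2:  [   0    0  7/4    5 ]
R4 <- R4 - (-21/62)*R3:  [     0      0      0  99/31 ]
Multipliers (in order of application): m_{21} = 2/5, m_{31} = -9/5, m_{41} = 1/5, m_{32} = -11/18, m_{42} = 1/12, m_{43} = -21/62

multipliers: 2/5, -9/5, 1/5, -11/18, 1/12, -21/62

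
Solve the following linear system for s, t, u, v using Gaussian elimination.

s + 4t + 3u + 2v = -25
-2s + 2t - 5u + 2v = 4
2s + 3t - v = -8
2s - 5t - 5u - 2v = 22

Forward elimination on [A|b]:
R2 <- R2 - (-2)*R1:  [   0   10    1    6  -46 ]
R3 <- R3 - (2)*R1:  [  0  -5  -6  -5  42 ]
R4 <- R4 - (2)*R1:  [   0  -13  -11   -6   72 ]
R3 <- R3 - (-1/2)*R2:  [     0      0  -11/2     -2     19 ]
R4 <- R4 - (-13/10)*R2:  [      0       0  -97/10     9/5    61/5 ]
R4 <- R4 - (97/55)*R3:  [        0         0         0    293/55  -1172/55 ]
Row echelon form:
[ 1   4      3       2  |       -25 ]
[ 0  10      1       6  |       -46 ]
[ 0   0  -11/2      -2  |        19 ]
[ 0   0      0  293/55  |  -1172/55 ]
Back-substitution:
v = (-1172/55) / (293/55) = -4
u = (19 - (-2)*(-4)) / (-11/2) = -2
t = (-46 - (1)*(-2) - (6)*(-4)) / 10 = -2
s = (-25 - (4)*(-2) - (3)*(-2) - (2)*(-4)) / 1 = -3

(-3, -2, -2, -4)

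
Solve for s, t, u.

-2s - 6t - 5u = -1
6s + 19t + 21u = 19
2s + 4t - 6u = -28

Forward elimination on [A|b]:
R2 <- R2 - (-3)*R1:  [  0   1   6  16 ]
R3 <- R3 - (-1)*R1:  [   0   -2  -11  -29 ]
R3 <- R3 - (-2)*R2:  [ 0  0  1  3 ]
Row echelon form:
[ -2  -6  -5  |  -1 ]
[  0   1   6  |  16 ]
[  0   0   1  |   3 ]
Back-substitution:
u = (3) / 1 = 3
t = (16 - (6)*(3)) / 1 = -2
s = (-1 - (-6)*(-2) - (-5)*(3)) / -2 = -1

(-1, -2, 3)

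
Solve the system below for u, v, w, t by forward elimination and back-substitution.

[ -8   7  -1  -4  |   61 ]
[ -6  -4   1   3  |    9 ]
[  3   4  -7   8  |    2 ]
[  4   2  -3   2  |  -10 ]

Forward elimination on [A|b]:
R2 <- R2 - (3/4)*R1:  [      0   -37/4     7/4       6  -147/4 ]
R3 <- R3 - (-3/8)*R1:  [     0   53/8  -59/8   13/2  199/8 ]
R4 <- R4 - (-1/2)*R1:  [    0  11/2  -7/2     0  41/2 ]
R3 <- R3 - (-53/74)*R2:  [       0        0  -453/74   799/74  -107/74 ]
R4 <- R4 - (-22/37)*R2:  [      0       0  -91/37  132/37  -50/37 ]
R4 <- R4 - (182/453)*R3:  [        0         0         0  -349/453  -349/453 ]
Row echelon form:
[ -8      7       -1        -4  |        61 ]
[  0  -37/4      7/4         6  |    -147/4 ]
[  0      0  -453/74    799/74  |   -107/74 ]
[  0      0        0  -349/453  |  -349/453 ]
Back-substitution:
t = (-349/453) / (-349/453) = 1
w = (-107/74 - (799/74)*(1)) / (-453/74) = 2
v = (-147/4 - (7/4)*(2) - (6)*(1)) / (-37/4) = 5
u = (61 - (7)*(5) - (-1)*(2) - (-4)*(1)) / -8 = -4

(-4, 5, 2, 1)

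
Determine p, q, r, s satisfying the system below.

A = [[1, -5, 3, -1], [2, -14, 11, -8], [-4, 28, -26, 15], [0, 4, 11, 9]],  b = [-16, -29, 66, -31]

Forward elimination on [A|b]:
R2 <- R2 - (2)*R1:  [  0  -4   5  -6   3 ]
R3 <- R3 - (-4)*R1:  [   0    8  -14   11    2 ]
R3 <- R3 - (-2)*R2:  [  0   0  -4  -1   8 ]
R4 <- R4 - (-1)*R2:  [   0    0   16    3  -28 ]
R4 <- R4 - (-4)*R3:  [  0   0   0  -1   4 ]
Row echelon form:
[ 1  -5   3  -1  |  -16 ]
[ 0  -4   5  -6  |    3 ]
[ 0   0  -4  -1  |    8 ]
[ 0   0   0  -1  |    4 ]
Back-substitution:
s = (4) / -1 = -4
r = (8 - (-1)*(-4)) / -4 = -1
q = (3 - (5)*(-1) - (-6)*(-4)) / -4 = 4
p = (-16 - (-5)*(4) - (3)*(-1) - (-1)*(-4)) / 1 = 3

(3, 4, -1, -4)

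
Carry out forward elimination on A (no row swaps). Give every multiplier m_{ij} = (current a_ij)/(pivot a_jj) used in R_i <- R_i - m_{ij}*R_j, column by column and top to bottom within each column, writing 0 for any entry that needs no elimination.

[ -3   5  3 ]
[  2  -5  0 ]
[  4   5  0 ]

Forward elimination:
R2 <- R2 - (-2/3)*R1:  [    0  -5/3     2 ]
R3 <- R3 - (-4/3)*R1:  [    0  35/3     4 ]
R3 <- R3 - (-7)*R2:  [  0   0  18 ]
Multipliers (in order of application): m_{21} = -2/3, m_{31} = -4/3, m_{32} = -7

multipliers: -2/3, -4/3, -7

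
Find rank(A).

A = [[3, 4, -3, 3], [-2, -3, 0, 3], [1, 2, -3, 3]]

rank(A) = 3

Row reduction:
R2 <- R2 - (-2/3)*R1:  [    0  -1/3    -2     5 ]
R3 <- R3 - (1/3)*R1:  [   0  2/3   -2    2 ]
R3 <- R3 - (-2)*R2:  [  0   0  -6  12 ]
Row echelon form:
[ 3     4  -3   3 ]
[ 0  -1/3  -2   5 ]
[ 0     0  -6  12 ]
Nonzero rows / pivot columns: 3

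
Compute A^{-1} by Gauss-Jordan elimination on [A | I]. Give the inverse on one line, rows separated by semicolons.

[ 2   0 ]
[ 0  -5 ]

inverse = [1/2 0; 0 -1/5]

Gauss-Jordan on [A | I]:
R1 <- (1/2)*R1:  [   1    0  |  1/2    0 ]
R2 <- (1/-5)*R2:  [    0     1  |     0  -1/5 ]
Right block of [I | A^{-1}] is the inverse:
[ 1/2     0 ]
[   0  -1/5 ]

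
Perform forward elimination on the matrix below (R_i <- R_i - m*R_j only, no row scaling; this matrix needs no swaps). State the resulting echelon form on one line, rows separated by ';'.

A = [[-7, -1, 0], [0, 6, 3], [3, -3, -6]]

Forward elimination:
R3 <- R3 - (-3/7)*R1:  [     0  -24/7     -6 ]
R3 <- R3 - (-4/7)*R2:  [     0      0  -30/7 ]
Row echelon form:
[ -7  -1      0 ]
[  0   6      3 ]
[  0   0  -30/7 ]

REF = [-7 -1 0; 0 6 3; 0 0 -30/7]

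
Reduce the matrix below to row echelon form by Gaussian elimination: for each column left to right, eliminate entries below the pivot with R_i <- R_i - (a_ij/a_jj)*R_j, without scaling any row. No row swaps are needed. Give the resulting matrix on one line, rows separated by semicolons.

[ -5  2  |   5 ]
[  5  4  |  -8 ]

Forward elimination:
R2 <- R2 - (-1)*R1:  [  0   6  -3 ]
Row echelon form:
[ -5  2  |   5 ]
[  0  6  |  -3 ]

REF = [-5 2 5; 0 6 -3]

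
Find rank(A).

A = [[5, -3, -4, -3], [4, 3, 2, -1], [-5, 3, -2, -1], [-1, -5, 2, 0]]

Row reduction:
R2 <- R2 - (4/5)*R1:  [    0  27/5  26/5   7/5 ]
R3 <- R3 - (-1)*R1:  [  0   0  -6  -4 ]
R4 <- R4 - (-1/5)*R1:  [     0  -28/5    6/5   -3/5 ]
R4 <- R4 - (-28/27)*R2:  [      0       0  178/27   23/27 ]
R4 <- R4 - (-89/81)*R3:  [       0        0        0  -287/81 ]
Row echelon form:
[ 5    -3    -4       -3 ]
[ 0  27/5  26/5      7/5 ]
[ 0     0    -6       -4 ]
[ 0     0     0  -287/81 ]
Nonzero rows / pivot columns: 4

rank(A) = 4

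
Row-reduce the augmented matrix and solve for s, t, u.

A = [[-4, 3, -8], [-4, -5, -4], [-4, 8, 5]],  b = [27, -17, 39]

Forward elimination on [A|b]:
R2 <- R2 - (1)*R1:  [   0   -8    4  -44 ]
R3 <- R3 - (1)*R1:  [  0   5  13  12 ]
R3 <- R3 - (-5/8)*R2:  [     0      0   31/2  -31/2 ]
Row echelon form:
[ -4   3    -8  |     27 ]
[  0  -8     4  |    -44 ]
[  0   0  31/2  |  -31/2 ]
Back-substitution:
u = (-31/2) / (31/2) = -1
t = (-44 - (4)*(-1)) / -8 = 5
s = (27 - (3)*(5) - (-8)*(-1)) / -4 = -1

(-1, 5, -1)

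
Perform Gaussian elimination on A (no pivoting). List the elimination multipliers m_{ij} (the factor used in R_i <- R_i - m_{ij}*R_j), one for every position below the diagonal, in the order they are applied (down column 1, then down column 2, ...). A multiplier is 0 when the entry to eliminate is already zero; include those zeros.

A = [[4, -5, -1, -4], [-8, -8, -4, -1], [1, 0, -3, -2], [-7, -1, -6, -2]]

Forward elimination:
R2 <- R2 - (-2)*R1:  [   0  -18   -6   -9 ]
R3 <- R3 - (1/4)*R1:  [     0    5/4  -11/4     -1 ]
R4 <- R4 - (-7/4)*R1:  [     0  -39/4  -31/4     -9 ]
R3 <- R3 - (-5/72)*R2:  [     0      0  -19/6  -13/8 ]
R4 <- R4 - (13/24)*R2:  [     0      0   -9/2  -33/8 ]
R4 <- R4 - (27/19)*R3:  [      0       0       0  -69/38 ]
Multipliers (in order of application): m_{21} = -2, m_{31} = 1/4, m_{41} = -7/4, m_{32} = -5/72, m_{42} = 13/24, m_{43} = 27/19

multipliers: -2, 1/4, -7/4, -5/72, 13/24, 27/19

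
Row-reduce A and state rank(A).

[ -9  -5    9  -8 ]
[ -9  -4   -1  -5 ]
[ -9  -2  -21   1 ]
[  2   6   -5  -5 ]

Row reduction:
R2 <- R2 - (1)*R1:  [   0    1  -10    3 ]
R3 <- R3 - (1)*R1:  [   0    3  -30    9 ]
R4 <- R4 - (-2/9)*R1:  [     0   44/9     -3  -61/9 ]
R3 <- R3 - (3)*R2:  [ 0  0  0  0 ]
R4 <- R4 - (44/9)*R2:  [      0       0   413/9  -193/9 ]
R3 <-> R4   (pivot in column 3 was zero)
[ -9  -5      9      -8 ]
[  0   1    -10       3 ]
[  0   0  413/9  -193/9 ]
[  0   0      0       0 ]
Row echelon form:
[ -9  -5      9      -8 ]
[  0   1    -10       3 ]
[  0   0  413/9  -193/9 ]
[  0   0      0       0 ]
Nonzero rows / pivot columns: 3

rank(A) = 3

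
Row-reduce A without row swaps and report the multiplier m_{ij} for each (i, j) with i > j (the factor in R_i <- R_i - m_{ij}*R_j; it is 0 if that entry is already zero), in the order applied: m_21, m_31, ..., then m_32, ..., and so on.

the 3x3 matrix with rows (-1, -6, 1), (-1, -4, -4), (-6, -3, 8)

multipliers: 1, 6, 33/2

Forward elimination:
R2 <- R2 - (1)*R1:  [  0   2  -5 ]
R3 <- R3 - (6)*R1:  [  0  33   2 ]
R3 <- R3 - (33/2)*R2:  [     0      0  169/2 ]
Multipliers (in order of application): m_{21} = 1, m_{31} = 6, m_{32} = 33/2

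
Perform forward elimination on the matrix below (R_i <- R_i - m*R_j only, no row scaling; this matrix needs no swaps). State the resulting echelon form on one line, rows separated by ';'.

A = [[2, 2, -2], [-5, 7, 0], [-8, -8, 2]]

Forward elimination:
R2 <- R2 - (-5/2)*R1:  [  0  12  -5 ]
R3 <- R3 - (-4)*R1:  [  0   0  -6 ]
Row echelon form:
[ 2   2  -2 ]
[ 0  12  -5 ]
[ 0   0  -6 ]

REF = [2 2 -2; 0 12 -5; 0 0 -6]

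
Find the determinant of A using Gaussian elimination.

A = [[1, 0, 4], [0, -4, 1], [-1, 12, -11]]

Forward elimination:
R3 <- R3 - (-1)*R1:  [  0  12  -7 ]
R3 <- R3 - (-3)*R2:  [  0   0  -4 ]
Upper-triangular form:
[ 1   0   4 ]
[ 0  -4   1 ]
[ 0   0  -4 ]
det(A) = (-1)^0 * (1) * (-4) * (-4) = 16  (0 row swaps -> sign +1)

det(A) = 16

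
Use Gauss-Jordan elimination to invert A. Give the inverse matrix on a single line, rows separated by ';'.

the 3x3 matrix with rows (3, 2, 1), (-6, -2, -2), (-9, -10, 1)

inverse = [-11/12 -1/2 -1/12; 1 1/2 0; 7/4 1/2 1/4]

Gauss-Jordan on [A | I]:
R1 <- (1/3)*R1:  [   1  2/3  1/3  |  1/3    0    0 ]
R2 <- R2 - (-6)*R1:  [ 0  2  0  |  2  1  0 ]
R3 <- R3 - (-9)*R1:  [  0  -4   4  |   3   0   1 ]
R2 <- (1/2)*R2:  [   0    1    0  |    1  1/2    0 ]
R1 <- R1 - (2/3)*R2:  [    1     0   1/3  |  -1/3  -1/3     0 ]
R3 <- R3 - (-4)*R2:  [ 0  0  4  |  7  2  1 ]
R3 <- (1/4)*R3:  [   0    0    1  |  7/4  1/2  1/4 ]
R1 <- R1 - (1/3)*R3:  [      1       0       0  |  -11/12    -1/2   -1/12 ]
Right block of [I | A^{-1}] is the inverse:
[ -11/12  -1/2  -1/12 ]
[      1   1/2      0 ]
[    7/4   1/2    1/4 ]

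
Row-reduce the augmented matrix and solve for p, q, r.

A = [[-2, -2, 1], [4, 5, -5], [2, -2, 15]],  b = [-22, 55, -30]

Forward elimination on [A|b]:
R2 <- R2 - (-2)*R1:  [  0   1  -3  11 ]
R3 <- R3 - (-1)*R1:  [   0   -4   16  -52 ]
R3 <- R3 - (-4)*R2:  [  0   0   4  -8 ]
Row echelon form:
[ -2  -2   1  |  -22 ]
[  0   1  -3  |   11 ]
[  0   0   4  |   -8 ]
Back-substitution:
r = (-8) / 4 = -2
q = (11 - (-3)*(-2)) / 1 = 5
p = (-22 - (-2)*(5) - (1)*(-2)) / -2 = 5

(5, 5, -2)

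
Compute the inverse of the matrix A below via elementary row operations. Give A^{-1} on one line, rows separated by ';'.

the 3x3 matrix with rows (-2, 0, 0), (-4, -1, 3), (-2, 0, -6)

Gauss-Jordan on [A | I]:
R1 <- (1/-2)*R1:  [    1     0     0  |  -1/2     0     0 ]
R2 <- R2 - (-4)*R1:  [  0  -1   3  |  -2   1   0 ]
R3 <- R3 - (-2)*R1:  [  0   0  -6  |  -1   0   1 ]
R2 <- (1/-1)*R2:  [  0   1  -3  |   2  -1   0 ]
R3 <- (1/-6)*R3:  [    0     0     1  |   1/6     0  -1/6 ]
R2 <- R2 - (-3)*R3:  [    0     1     0  |   5/2    -1  -1/2 ]
Right block of [I | A^{-1}] is the inverse:
[ -1/2   0     0 ]
[  5/2  -1  -1/2 ]
[  1/6   0  -1/6 ]

inverse = [-1/2 0 0; 5/2 -1 -1/2; 1/6 0 -1/6]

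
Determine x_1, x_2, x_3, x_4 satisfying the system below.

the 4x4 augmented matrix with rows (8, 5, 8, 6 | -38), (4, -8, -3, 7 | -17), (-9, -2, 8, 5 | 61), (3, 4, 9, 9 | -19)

(-4, -4, 4, -3)

Forward elimination on [A|b]:
R2 <- R2 - (1/2)*R1:  [     0  -21/2     -7      4      2 ]
R3 <- R3 - (-9/8)*R1:  [    0  29/8    17  47/4  73/4 ]
R4 <- R4 - (3/8)*R1:  [     0   17/8      6   27/4  -19/4 ]
R3 <- R3 - (-29/84)*R2:  [       0        0   175/12  1103/84  1591/84 ]
R4 <- R4 - (-17/84)*R2:  [       0        0    55/12   635/84  -365/84 ]
R4 <- R4 - (11/35)*R3:  [         0          0          0    841/245  -2523/245 ]
Row echelon form:
[ 8      5       8        6  |        -38 ]
[ 0  -21/2      -7        4  |          2 ]
[ 0      0  175/12  1103/84  |    1591/84 ]
[ 0      0       0  841/245  |  -2523/245 ]
Back-substitution:
x_4 = (-2523/245) / (841/245) = -3
x_3 = (1591/84 - (1103/84)*(-3)) / (175/12) = 4
x_2 = (2 - (-7)*(4) - (4)*(-3)) / (-21/2) = -4
x_1 = (-38 - (5)*(-4) - (8)*(4) - (6)*(-3)) / 8 = -4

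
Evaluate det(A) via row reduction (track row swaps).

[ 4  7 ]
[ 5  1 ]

det(A) = -31

Forward elimination:
R2 <- R2 - (5/4)*R1:  [     0  -31/4 ]
Upper-triangular form:
[ 4      7 ]
[ 0  -31/4 ]
det(A) = (-1)^0 * (4) * (-31/4) = -31  (0 row swaps -> sign +1)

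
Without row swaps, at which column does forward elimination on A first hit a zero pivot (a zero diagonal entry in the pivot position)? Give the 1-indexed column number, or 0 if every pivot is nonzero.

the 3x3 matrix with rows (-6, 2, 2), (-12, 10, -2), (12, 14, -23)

Naive forward elimination:
R2 <- R2 - (2)*R1:  [  0   6  -6 ]
R3 <- R3 - (-2)*R1:  [   0   18  -19 ]
R3 <- R3 - (3)*R2:  [  0   0  -1 ]
All pivots nonzero; naive elimination completes without hitting a zero pivot.

first zero-pivot column = 0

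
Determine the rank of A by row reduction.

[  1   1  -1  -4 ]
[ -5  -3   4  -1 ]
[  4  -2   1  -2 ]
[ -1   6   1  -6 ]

rank(A) = 4

Row reduction:
R2 <- R2 - (-5)*R1:  [   0    2   -1  -21 ]
R3 <- R3 - (4)*R1:  [  0  -6   5  14 ]
R4 <- R4 - (-1)*R1:  [   0    7    0  -10 ]
R3 <- R3 - (-3)*R2:  [   0    0    2  -49 ]
R4 <- R4 - (7/2)*R2:  [     0      0    7/2  127/2 ]
R4 <- R4 - (7/4)*R3:  [     0      0      0  597/4 ]
Row echelon form:
[ 1  1  -1     -4 ]
[ 0  2  -1    -21 ]
[ 0  0   2    -49 ]
[ 0  0   0  597/4 ]
Nonzero rows / pivot columns: 4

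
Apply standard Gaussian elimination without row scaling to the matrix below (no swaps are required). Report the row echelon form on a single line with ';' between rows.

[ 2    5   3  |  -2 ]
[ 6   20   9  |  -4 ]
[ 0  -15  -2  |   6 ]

Forward elimination:
R2 <- R2 - (3)*R1:  [ 0  5  0  2 ]
R3 <- R3 - (-3)*R2:  [  0   0  -2  12 ]
Row echelon form:
[ 2  5   3  |  -2 ]
[ 0  5   0  |   2 ]
[ 0  0  -2  |  12 ]

REF = [2 5 3 -2; 0 5 0 2; 0 0 -2 12]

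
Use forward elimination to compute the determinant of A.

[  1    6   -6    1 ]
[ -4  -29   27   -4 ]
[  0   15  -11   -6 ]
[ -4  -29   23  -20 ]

det(A) = -40

Forward elimination:
R2 <- R2 - (-4)*R1:  [  0  -5   3   0 ]
R4 <- R4 - (-4)*R1:  [   0   -5   -1  -16 ]
R3 <- R3 - (-3)*R2:  [  0   0  -2  -6 ]
R4 <- R4 - (1)*R2:  [   0    0   -4  -16 ]
R4 <- R4 - (2)*R3:  [  0   0   0  -4 ]
Upper-triangular form:
[ 1   6  -6   1 ]
[ 0  -5   3   0 ]
[ 0   0  -2  -6 ]
[ 0   0   0  -4 ]
det(A) = (-1)^0 * (1) * (-5) * (-2) * (-4) = -40  (0 row swaps -> sign +1)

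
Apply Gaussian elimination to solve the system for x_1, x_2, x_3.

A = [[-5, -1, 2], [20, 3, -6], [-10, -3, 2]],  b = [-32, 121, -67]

(5, 5, -1)

Forward elimination on [A|b]:
R2 <- R2 - (-4)*R1:  [  0  -1   2  -7 ]
R3 <- R3 - (2)*R1:  [  0  -1  -2  -3 ]
R3 <- R3 - (1)*R2:  [  0   0  -4   4 ]
Row echelon form:
[ -5  -1   2  |  -32 ]
[  0  -1   2  |   -7 ]
[  0   0  -4  |    4 ]
Back-substitution:
x_3 = (4) / -4 = -1
x_2 = (-7 - (2)*(-1)) / -1 = 5
x_1 = (-32 - (-1)*(5) - (2)*(-1)) / -5 = 5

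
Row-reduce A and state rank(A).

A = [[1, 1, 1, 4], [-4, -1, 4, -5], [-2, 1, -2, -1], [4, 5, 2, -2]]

rank(A) = 4

Row reduction:
R2 <- R2 - (-4)*R1:  [  0   3   8  11 ]
R3 <- R3 - (-2)*R1:  [ 0  3  0  7 ]
R4 <- R4 - (4)*R1:  [   0    1   -2  -18 ]
R3 <- R3 - (1)*R2:  [  0   0  -8  -4 ]
R4 <- R4 - (1/3)*R2:  [     0      0  -14/3  -65/3 ]
R4 <- R4 - (7/12)*R3:  [     0      0      0  -58/3 ]
Row echelon form:
[ 1  1   1      4 ]
[ 0  3   8     11 ]
[ 0  0  -8     -4 ]
[ 0  0   0  -58/3 ]
Nonzero rows / pivot columns: 4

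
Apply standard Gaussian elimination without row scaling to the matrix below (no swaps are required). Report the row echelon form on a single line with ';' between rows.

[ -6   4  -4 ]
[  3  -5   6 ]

REF = [-6 4 -4; 0 -3 4]

Forward elimination:
R2 <- R2 - (-1/2)*R1:  [  0  -3   4 ]
Row echelon form:
[ -6   4  -4 ]
[  0  -3   4 ]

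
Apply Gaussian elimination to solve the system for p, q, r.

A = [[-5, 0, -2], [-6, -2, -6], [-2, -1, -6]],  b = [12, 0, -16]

Forward elimination on [A|b]:
R2 <- R2 - (6/5)*R1:  [     0     -2  -18/5  -72/5 ]
R3 <- R3 - (2/5)*R1:  [      0      -1   -26/5  -104/5 ]
R3 <- R3 - (1/2)*R2:  [     0      0  -17/5  -68/5 ]
Row echelon form:
[ -5   0     -2  |     12 ]
[  0  -2  -18/5  |  -72/5 ]
[  0   0  -17/5  |  -68/5 ]
Back-substitution:
r = (-68/5) / (-17/5) = 4
q = (-72/5 - (-18/5)*(4)) / -2 = 0
p = (12 - (-2)*(4)) / -5 = -4

(-4, 0, 4)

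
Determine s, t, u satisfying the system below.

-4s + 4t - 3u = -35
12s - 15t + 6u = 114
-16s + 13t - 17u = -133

(4, -4, 1)

Forward elimination on [A|b]:
R2 <- R2 - (-3)*R1:  [  0  -3  -3   9 ]
R3 <- R3 - (4)*R1:  [  0  -3  -5   7 ]
R3 <- R3 - (1)*R2:  [  0   0  -2  -2 ]
Row echelon form:
[ -4   4  -3  |  -35 ]
[  0  -3  -3  |    9 ]
[  0   0  -2  |   -2 ]
Back-substitution:
u = (-2) / -2 = 1
t = (9 - (-3)*(1)) / -3 = -4
s = (-35 - (4)*(-4) - (-3)*(1)) / -4 = 4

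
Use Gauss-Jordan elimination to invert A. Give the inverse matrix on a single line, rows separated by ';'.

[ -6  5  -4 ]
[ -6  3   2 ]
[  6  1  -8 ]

Gauss-Jordan on [A | I]:
R1 <- (1/-6)*R1:  [    1  -5/6   2/3  |  -1/6     0     0 ]
R2 <- R2 - (-6)*R1:  [  0  -2   6  |  -1   1   0 ]
R3 <- R3 - (6)*R1:  [   0    6  -12  |    1    0    1 ]
R2 <- (1/-2)*R2:  [    0     1    -3  |   1/2  -1/2     0 ]
R1 <- R1 - (-5/6)*R2:  [     1      0  -11/6  |    1/4  -5/12      0 ]
R3 <- R3 - (6)*R2:  [  0   0   6  |  -2   3   1 ]
R3 <- (1/6)*R3:  [    0     0     1  |  -1/3   1/2   1/6 ]
R1 <- R1 - (-11/6)*R3:  [      1       0       0  |  -13/36     1/2   11/36 ]
R2 <- R2 - (-3)*R3:  [    0     1     0  |  -1/2     1   1/2 ]
Right block of [I | A^{-1}] is the inverse:
[ -13/36  1/2  11/36 ]
[   -1/2    1    1/2 ]
[   -1/3  1/2    1/6 ]

inverse = [-13/36 1/2 11/36; -1/2 1 1/2; -1/3 1/2 1/6]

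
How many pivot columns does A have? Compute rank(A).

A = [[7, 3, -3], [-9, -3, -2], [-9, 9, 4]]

rank(A) = 3

Row reduction:
R2 <- R2 - (-9/7)*R1:  [     0    6/7  -41/7 ]
R3 <- R3 - (-9/7)*R1:  [    0  90/7   1/7 ]
R3 <- R3 - (15)*R2:  [  0   0  88 ]
Row echelon form:
[ 7    3     -3 ]
[ 0  6/7  -41/7 ]
[ 0    0     88 ]
Nonzero rows / pivot columns: 3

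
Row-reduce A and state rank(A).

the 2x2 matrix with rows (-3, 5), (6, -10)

Row reduction:
R2 <- R2 - (-2)*R1:  [ 0  0 ]
Row echelon form:
[ -3  5 ]
[  0  0 ]
Nonzero rows / pivot columns: 1

rank(A) = 1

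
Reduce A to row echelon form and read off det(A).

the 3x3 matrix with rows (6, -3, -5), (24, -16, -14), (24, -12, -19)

Forward elimination:
R2 <- R2 - (4)*R1:  [  0  -4   6 ]
R3 <- R3 - (4)*R1:  [ 0  0  1 ]
Upper-triangular form:
[ 6  -3  -5 ]
[ 0  -4   6 ]
[ 0   0   1 ]
det(A) = (-1)^0 * (6) * (-4) * (1) = -24  (0 row swaps -> sign +1)

det(A) = -24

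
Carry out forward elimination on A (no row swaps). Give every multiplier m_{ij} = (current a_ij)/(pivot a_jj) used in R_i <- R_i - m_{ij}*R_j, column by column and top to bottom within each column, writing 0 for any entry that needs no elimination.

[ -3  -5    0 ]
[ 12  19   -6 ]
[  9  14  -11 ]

Forward elimination:
R2 <- R2 - (-4)*R1:  [  0  -1  -6 ]
R3 <- R3 - (-3)*R1:  [   0   -1  -11 ]
R3 <- R3 - (1)*R2:  [  0   0  -5 ]
Multipliers (in order of application): m_{21} = -4, m_{31} = -3, m_{32} = 1

multipliers: -4, -3, 1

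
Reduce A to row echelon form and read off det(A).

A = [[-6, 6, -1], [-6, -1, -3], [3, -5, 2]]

det(A) = 87

Forward elimination:
R2 <- R2 - (1)*R1:  [  0  -7  -2 ]
R3 <- R3 - (-1/2)*R1:  [   0   -2  3/2 ]
R3 <- R3 - (2/7)*R2:  [     0      0  29/14 ]
Upper-triangular form:
[ -6   6     -1 ]
[  0  -7     -2 ]
[  0   0  29/14 ]
det(A) = (-1)^0 * (-6) * (-7) * (29/14) = 87  (0 row swaps -> sign +1)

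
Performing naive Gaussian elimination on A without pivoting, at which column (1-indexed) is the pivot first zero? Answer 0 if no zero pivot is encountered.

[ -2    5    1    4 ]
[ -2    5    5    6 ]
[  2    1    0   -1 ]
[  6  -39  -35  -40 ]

first zero-pivot column = 2

Naive forward elimination:
R2 <- R2 - (1)*R1:  [ 0  0  4  2 ]
R3 <- R3 - (-1)*R1:  [ 0  6  1  3 ]
R4 <- R4 - (-3)*R1:  [   0  -24  -32  -28 ]
Matrix at this point:
[ -2    5    1    4 ]
[  0    0    4    2 ]
[  0    6    1    3 ]
[  0  -24  -32  -28 ]
Pivot entry (2,2) is zero but row 3 has 6 in column 2 -> naive elimination stops; a row interchange (e.g. R2 <-> R3) would be required here.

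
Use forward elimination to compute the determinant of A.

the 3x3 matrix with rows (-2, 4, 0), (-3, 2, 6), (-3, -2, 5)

det(A) = -56

Forward elimination:
R2 <- R2 - (3/2)*R1:  [  0  -4   6 ]
R3 <- R3 - (3/2)*R1:  [  0  -8   5 ]
R3 <- R3 - (2)*R2:  [  0   0  -7 ]
Upper-triangular form:
[ -2   4   0 ]
[  0  -4   6 ]
[  0   0  -7 ]
det(A) = (-1)^0 * (-2) * (-4) * (-7) = -56  (0 row swaps -> sign +1)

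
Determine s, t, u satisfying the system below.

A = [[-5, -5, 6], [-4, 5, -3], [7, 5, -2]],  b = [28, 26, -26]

Forward elimination on [A|b]:
R2 <- R2 - (4/5)*R1:  [     0      9  -39/5   18/5 ]
R3 <- R3 - (-7/5)*R1:  [    0    -2  32/5  66/5 ]
R3 <- R3 - (-2/9)*R2:  [    0     0  14/3    14 ]
Row echelon form:
[ -5  -5      6  |    28 ]
[  0   9  -39/5  |  18/5 ]
[  0   0   14/3  |    14 ]
Back-substitution:
u = (14) / (14/3) = 3
t = (18/5 - (-39/5)*(3)) / 9 = 3
s = (28 - (-5)*(3) - (6)*(3)) / -5 = -5

(-5, 3, 3)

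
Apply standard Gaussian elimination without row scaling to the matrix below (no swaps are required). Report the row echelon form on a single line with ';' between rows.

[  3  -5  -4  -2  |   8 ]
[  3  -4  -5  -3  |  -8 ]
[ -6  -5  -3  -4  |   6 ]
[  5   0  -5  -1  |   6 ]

REF = [3 -5 -4 -2 8; 0 1 -1 -1 -16; 0 0 -26 -23 -218; 0 0 0 71/39 548/13]

Forward elimination:
R2 <- R2 - (1)*R1:  [   0    1   -1   -1  -16 ]
R3 <- R3 - (-2)*R1:  [   0  -15  -11   -8   22 ]
R4 <- R4 - (5/3)*R1:  [     0   25/3    5/3    7/3  -22/3 ]
R3 <- R3 - (-15)*R2:  [    0     0   -26   -23  -218 ]
R4 <- R4 - (25/3)*R2:  [    0     0    10  32/3   126 ]
R4 <- R4 - (-5/13)*R3:  [      0       0       0   71/39  548/13 ]
Row echelon form:
[ 3  -5   -4     -2  |       8 ]
[ 0   1   -1     -1  |     -16 ]
[ 0   0  -26    -23  |    -218 ]
[ 0   0    0  71/39  |  548/13 ]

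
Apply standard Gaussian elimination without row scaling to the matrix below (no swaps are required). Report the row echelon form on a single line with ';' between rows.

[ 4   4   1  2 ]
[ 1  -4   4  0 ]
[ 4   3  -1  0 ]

Forward elimination:
R2 <- R2 - (1/4)*R1:  [    0    -5  15/4  -1/2 ]
R3 <- R3 - (1)*R1:  [  0  -1  -2  -2 ]
R3 <- R3 - (1/5)*R2:  [      0       0   -11/4  -19/10 ]
Row echelon form:
[ 4   4      1       2 ]
[ 0  -5   15/4    -1/2 ]
[ 0   0  -11/4  -19/10 ]

REF = [4 4 1 2; 0 -5 15/4 -1/2; 0 0 -11/4 -19/10]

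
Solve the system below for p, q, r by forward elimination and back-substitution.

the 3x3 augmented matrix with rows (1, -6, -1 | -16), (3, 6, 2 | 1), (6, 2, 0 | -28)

Forward elimination on [A|b]:
R2 <- R2 - (3)*R1:  [  0  24   5  49 ]
R3 <- R3 - (6)*R1:  [  0  38   6  68 ]
R3 <- R3 - (19/12)*R2:  [       0        0   -23/12  -115/12 ]
Row echelon form:
[ 1  -6      -1  |      -16 ]
[ 0  24       5  |       49 ]
[ 0   0  -23/12  |  -115/12 ]
Back-substitution:
r = (-115/12) / (-23/12) = 5
q = (49 - (5)*(5)) / 24 = 1
p = (-16 - (-6)*(1) - (-1)*(5)) / 1 = -5

(-5, 1, 5)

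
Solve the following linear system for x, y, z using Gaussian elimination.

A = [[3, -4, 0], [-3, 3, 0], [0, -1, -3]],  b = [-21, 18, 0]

Forward elimination on [A|b]:
R2 <- R2 - (-1)*R1:  [  0  -1   0  -3 ]
R3 <- R3 - (1)*R2:  [  0   0  -3   3 ]
Row echelon form:
[ 3  -4   0  |  -21 ]
[ 0  -1   0  |   -3 ]
[ 0   0  -3  |    3 ]
Back-substitution:
z = (3) / -3 = -1
y = (-3) / -1 = 3
x = (-21 - (-4)*(3)) / 3 = -3

(-3, 3, -1)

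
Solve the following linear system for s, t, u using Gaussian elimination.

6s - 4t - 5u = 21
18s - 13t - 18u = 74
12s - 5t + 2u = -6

(2, 4, -5)

Forward elimination on [A|b]:
R2 <- R2 - (3)*R1:  [  0  -1  -3  11 ]
R3 <- R3 - (2)*R1:  [   0    3   12  -48 ]
R3 <- R3 - (-3)*R2:  [   0    0    3  -15 ]
Row echelon form:
[ 6  -4  -5  |   21 ]
[ 0  -1  -3  |   11 ]
[ 0   0   3  |  -15 ]
Back-substitution:
u = (-15) / 3 = -5
t = (11 - (-3)*(-5)) / -1 = 4
s = (21 - (-4)*(4) - (-5)*(-5)) / 6 = 2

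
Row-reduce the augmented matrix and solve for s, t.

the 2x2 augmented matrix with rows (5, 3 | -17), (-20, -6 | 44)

(-1, -4)

Forward elimination on [A|b]:
R2 <- R2 - (-4)*R1:  [   0    6  -24 ]
Row echelon form:
[ 5  3  |  -17 ]
[ 0  6  |  -24 ]
Back-substitution:
t = (-24) / 6 = -4
s = (-17 - (3)*(-4)) / 5 = -1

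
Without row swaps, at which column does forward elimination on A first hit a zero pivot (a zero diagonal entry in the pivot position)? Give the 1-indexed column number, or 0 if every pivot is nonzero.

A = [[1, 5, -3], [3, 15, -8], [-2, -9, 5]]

first zero-pivot column = 2

Naive forward elimination:
R2 <- R2 - (3)*R1:  [ 0  0  1 ]
R3 <- R3 - (-2)*R1:  [  0   1  -1 ]
Matrix at this point:
[ 1  5  -3 ]
[ 0  0   1 ]
[ 0  1  -1 ]
Pivot entry (2,2) is zero but row 3 has 1 in column 2 -> naive elimination stops; a row interchange (e.g. R2 <-> R3) would be required here.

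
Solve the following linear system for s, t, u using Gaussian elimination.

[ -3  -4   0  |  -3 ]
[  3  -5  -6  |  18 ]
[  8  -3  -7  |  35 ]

(5, -3, 2)

Forward elimination on [A|b]:
R2 <- R2 - (-1)*R1:  [  0  -9  -6  15 ]
R3 <- R3 - (-8/3)*R1:  [     0  -41/3     -7     27 ]
R3 <- R3 - (41/27)*R2:  [    0     0  19/9  38/9 ]
Row echelon form:
[ -3  -4     0  |    -3 ]
[  0  -9    -6  |    15 ]
[  0   0  19/9  |  38/9 ]
Back-substitution:
u = (38/9) / (19/9) = 2
t = (15 - (-6)*(2)) / -9 = -3
s = (-3 - (-4)*(-3)) / -3 = 5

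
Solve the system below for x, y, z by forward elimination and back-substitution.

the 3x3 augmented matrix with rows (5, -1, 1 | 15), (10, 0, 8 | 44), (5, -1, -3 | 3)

(2, -2, 3)

Forward elimination on [A|b]:
R2 <- R2 - (2)*R1:  [  0   2   6  14 ]
R3 <- R3 - (1)*R1:  [   0    0   -4  -12 ]
Row echelon form:
[ 5  -1   1  |   15 ]
[ 0   2   6  |   14 ]
[ 0   0  -4  |  -12 ]
Back-substitution:
z = (-12) / -4 = 3
y = (14 - (6)*(3)) / 2 = -2
x = (15 - (-1)*(-2) - (1)*(3)) / 5 = 2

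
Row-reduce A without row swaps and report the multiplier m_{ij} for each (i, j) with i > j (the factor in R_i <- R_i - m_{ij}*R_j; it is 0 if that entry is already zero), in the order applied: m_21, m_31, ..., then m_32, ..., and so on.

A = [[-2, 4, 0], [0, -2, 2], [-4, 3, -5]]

Forward elimination:
R2: entry in column 1 is already 0 -> m_{21} = 0 (no row operation needed)
R3 <- R3 - (2)*R1:  [  0  -5  -5 ]
R3 <- R3 - (5/2)*R2:  [   0    0  -10 ]
Multipliers (in order of application): m_{21} = 0, m_{31} = 2, m_{32} = 5/2

multipliers: 0, 2, 5/2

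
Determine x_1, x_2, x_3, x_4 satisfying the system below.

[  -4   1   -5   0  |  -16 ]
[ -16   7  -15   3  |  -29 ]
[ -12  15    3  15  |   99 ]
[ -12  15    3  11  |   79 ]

(-1, 0, 4, 5)

Forward elimination on [A|b]:
R2 <- R2 - (4)*R1:  [  0   3   5   3  35 ]
R3 <- R3 - (3)*R1:  [   0   12   18   15  147 ]
R4 <- R4 - (3)*R1:  [   0   12   18   11  127 ]
R3 <- R3 - (4)*R2:  [  0   0  -2   3   7 ]
R4 <- R4 - (4)*R2:  [   0    0   -2   -1  -13 ]
R4 <- R4 - (1)*R3:  [   0    0    0   -4  -20 ]
Row echelon form:
[ -4  1  -5   0  |  -16 ]
[  0  3   5   3  |   35 ]
[  0  0  -2   3  |    7 ]
[  0  0   0  -4  |  -20 ]
Back-substitution:
x_4 = (-20) / -4 = 5
x_3 = (7 - (3)*(5)) / -2 = 4
x_2 = (35 - (5)*(4) - (3)*(5)) / 3 = 0
x_1 = (-16 - (1)*(0) - (-5)*(4)) / -4 = -1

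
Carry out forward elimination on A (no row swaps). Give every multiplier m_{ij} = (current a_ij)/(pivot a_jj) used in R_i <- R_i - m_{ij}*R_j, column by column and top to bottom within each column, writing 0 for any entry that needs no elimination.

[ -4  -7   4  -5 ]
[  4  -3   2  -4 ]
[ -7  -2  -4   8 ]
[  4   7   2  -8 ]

Forward elimination:
R2 <- R2 - (-1)*R1:  [   0  -10    6   -9 ]
R3 <- R3 - (7/4)*R1:  [    0  41/4   -11  67/4 ]
R4 <- R4 - (-1)*R1:  [   0    0    6  -13 ]
R3 <- R3 - (-41/40)*R2:  [      0       0  -97/20  301/40 ]
R4: entry in column 2 is already 0 -> m_{42} = 0 (no row operation needed)
R4 <- R4 - (-120/97)*R3:  [       0        0        0  -358/97 ]
Multipliers (in order of application): m_{21} = -1, m_{31} = 7/4, m_{41} = -1, m_{32} = -41/40, m_{42} = 0, m_{43} = -120/97

multipliers: -1, 7/4, -1, -41/40, 0, -120/97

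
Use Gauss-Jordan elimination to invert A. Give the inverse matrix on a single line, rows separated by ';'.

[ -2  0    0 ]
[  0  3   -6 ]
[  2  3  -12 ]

inverse = [-1/2 0 0; -1/3 2/3 -1/3; -1/6 1/6 -1/6]

Gauss-Jordan on [A | I]:
R1 <- (1/-2)*R1:  [    1     0     0  |  -1/2     0     0 ]
R3 <- R3 - (2)*R1:  [   0    3  -12  |    1    0    1 ]
R2 <- (1/3)*R2:  [   0    1   -2  |    0  1/3    0 ]
R3 <- R3 - (3)*R2:  [  0   0  -6  |   1  -1   1 ]
R3 <- (1/-6)*R3:  [    0     0     1  |  -1/6   1/6  -1/6 ]
R2 <- R2 - (-2)*R3:  [    0     1     0  |  -1/3   2/3  -1/3 ]
Right block of [I | A^{-1}] is the inverse:
[ -1/2    0     0 ]
[ -1/3  2/3  -1/3 ]
[ -1/6  1/6  -1/6 ]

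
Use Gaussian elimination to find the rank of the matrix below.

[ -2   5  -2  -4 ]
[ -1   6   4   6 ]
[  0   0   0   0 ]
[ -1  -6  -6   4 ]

rank(A) = 3

Row reduction:
R2 <- R2 - (1/2)*R1:  [   0  7/2    5    8 ]
R4 <- R4 - (1/2)*R1:  [     0  -17/2     -5      6 ]
R4 <- R4 - (-17/7)*R2:  [     0      0   50/7  178/7 ]
R3 <-> R4   (pivot in column 3 was zero)
[ -2    5    -2     -4 ]
[  0  7/2     5      8 ]
[  0    0  50/7  178/7 ]
[  0    0     0      0 ]
Row echelon form:
[ -2    5    -2     -4 ]
[  0  7/2     5      8 ]
[  0    0  50/7  178/7 ]
[  0    0     0      0 ]
Nonzero rows / pivot columns: 3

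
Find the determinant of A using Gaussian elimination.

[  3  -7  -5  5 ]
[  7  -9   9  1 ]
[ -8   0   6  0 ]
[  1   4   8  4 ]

Forward elimination:
R2 <- R2 - (7/3)*R1:  [     0   22/3   62/3  -32/3 ]
R3 <- R3 - (-8/3)*R1:  [     0  -56/3  -22/3   40/3 ]
R4 <- R4 - (1/3)*R1:  [    0  19/3  29/3   7/3 ]
R3 <- R3 - (-28/11)*R2:  [       0        0   498/11  -152/11 ]
R4 <- R4 - (19/22)*R2:  [      0       0  -90/11  127/11 ]
R4 <- R4 - (-15/83)*R3:  [      0       0       0  751/83 ]
Upper-triangular form:
[ 3    -7      -5        5 ]
[ 0  22/3    62/3    -32/3 ]
[ 0     0  498/11  -152/11 ]
[ 0     0       0   751/83 ]
det(A) = (-1)^0 * (3) * (22/3) * (498/11) * (751/83) = 9012  (0 row swaps -> sign +1)

det(A) = 9012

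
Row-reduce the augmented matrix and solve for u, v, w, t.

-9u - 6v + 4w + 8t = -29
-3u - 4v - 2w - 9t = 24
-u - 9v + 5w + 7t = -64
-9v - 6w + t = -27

(-3, 4, -2, -3)

Forward elimination on [A|b]:
R2 <- R2 - (1/3)*R1:  [     0     -2  -10/3  -35/3  101/3 ]
R3 <- R3 - (1/9)*R1:  [      0   -25/3    41/9    55/9  -547/9 ]
R3 <- R3 - (25/6)*R2:  [        0         0     166/9    985/18  -3619/18 ]
R4 <- R4 - (9/2)*R2:  [      0       0       9   107/2  -357/2 ]
R4 <- R4 - (81/166)*R3:  [          0           0           0    8897/332  -26691/332 ]
Row echelon form:
[ -9  -6      4         8  |         -29 ]
[  0  -2  -10/3     -35/3  |       101/3 ]
[  0   0  166/9    985/18  |    -3619/18 ]
[  0   0      0  8897/332  |  -26691/332 ]
Back-substitution:
t = (-26691/332) / (8897/332) = -3
w = (-3619/18 - (985/18)*(-3)) / (166/9) = -2
v = (101/3 - (-10/3)*(-2) - (-35/3)*(-3)) / -2 = 4
u = (-29 - (-6)*(4) - (4)*(-2) - (8)*(-3)) / -9 = -3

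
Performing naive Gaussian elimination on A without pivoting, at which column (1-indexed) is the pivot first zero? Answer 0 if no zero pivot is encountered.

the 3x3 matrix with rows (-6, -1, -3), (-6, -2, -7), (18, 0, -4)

Naive forward elimination:
R2 <- R2 - (1)*R1:  [  0  -1  -4 ]
R3 <- R3 - (-3)*R1:  [   0   -3  -13 ]
R3 <- R3 - (3)*R2:  [  0   0  -1 ]
All pivots nonzero; naive elimination completes without hitting a zero pivot.

first zero-pivot column = 0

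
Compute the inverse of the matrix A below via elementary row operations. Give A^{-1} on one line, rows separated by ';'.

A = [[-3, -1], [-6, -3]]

Gauss-Jordan on [A | I]:
R1 <- (1/-3)*R1:  [    1   1/3  |  -1/3     0 ]
R2 <- R2 - (-6)*R1:  [  0  -1  |  -2   1 ]
R2 <- (1/-1)*R2:  [  0   1  |   2  -1 ]
R1 <- R1 - (1/3)*R2:  [   1    0  |   -1  1/3 ]
Right block of [I | A^{-1}] is the inverse:
[ -1  1/3 ]
[  2   -1 ]

inverse = [-1 1/3; 2 -1]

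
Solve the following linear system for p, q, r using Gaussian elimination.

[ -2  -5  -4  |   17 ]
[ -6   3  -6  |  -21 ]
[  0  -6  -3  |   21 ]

Forward elimination on [A|b]:
R2 <- R2 - (3)*R1:  [   0   18    6  -72 ]
R3 <- R3 - (-1/3)*R2:  [  0   0  -1  -3 ]
Row echelon form:
[ -2  -5  -4  |   17 ]
[  0  18   6  |  -72 ]
[  0   0  -1  |   -3 ]
Back-substitution:
r = (-3) / -1 = 3
q = (-72 - (6)*(3)) / 18 = -5
p = (17 - (-5)*(-5) - (-4)*(3)) / -2 = -2

(-2, -5, 3)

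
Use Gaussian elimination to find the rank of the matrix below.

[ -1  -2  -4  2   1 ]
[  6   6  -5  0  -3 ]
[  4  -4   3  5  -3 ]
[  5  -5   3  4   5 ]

Row reduction:
R2 <- R2 - (-6)*R1:  [   0   -6  -29   12    3 ]
R3 <- R3 - (-4)*R1:  [   0  -12  -13   13    1 ]
R4 <- R4 - (-5)*R1:  [   0  -15  -17   14   10 ]
R3 <- R3 - (2)*R2:  [   0    0   45  -11   -5 ]
R4 <- R4 - (5/2)*R2:  [     0      0  111/2    -16    5/2 ]
R4 <- R4 - (37/30)*R3:  [      0       0       0  -73/30    26/3 ]
Row echelon form:
[ -1  -2   -4       2     1 ]
[  0  -6  -29      12     3 ]
[  0   0   45     -11    -5 ]
[  0   0    0  -73/30  26/3 ]
Nonzero rows / pivot columns: 4

rank(A) = 4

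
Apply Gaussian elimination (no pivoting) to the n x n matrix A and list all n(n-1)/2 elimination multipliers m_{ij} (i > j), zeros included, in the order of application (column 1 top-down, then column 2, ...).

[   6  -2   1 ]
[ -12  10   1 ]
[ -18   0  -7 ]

Forward elimination:
R2 <- R2 - (-2)*R1:  [ 0  6  3 ]
R3 <- R3 - (-3)*R1:  [  0  -6  -4 ]
R3 <- R3 - (-1)*R2:  [  0   0  -1 ]
Multipliers (in order of application): m_{21} = -2, m_{31} = -3, m_{32} = -1

multipliers: -2, -3, -1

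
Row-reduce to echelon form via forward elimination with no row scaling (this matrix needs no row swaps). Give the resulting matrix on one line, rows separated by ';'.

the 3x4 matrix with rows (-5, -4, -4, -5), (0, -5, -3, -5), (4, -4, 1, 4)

Forward elimination:
R3 <- R3 - (-4/5)*R1:  [     0  -36/5  -11/5      0 ]
R3 <- R3 - (36/25)*R2:  [     0      0  53/25   36/5 ]
Row echelon form:
[ -5  -4     -4    -5 ]
[  0  -5     -3    -5 ]
[  0   0  53/25  36/5 ]

REF = [-5 -4 -4 -5; 0 -5 -3 -5; 0 0 53/25 36/5]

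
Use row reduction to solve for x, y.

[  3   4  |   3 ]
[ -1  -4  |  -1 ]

Forward elimination on [A|b]:
R2 <- R2 - (-1/3)*R1:  [    0  -8/3     0 ]
Row echelon form:
[ 3     4  |  3 ]
[ 0  -8/3  |  0 ]
Back-substitution:
y = (0) / (-8/3) = 0
x = (3 - (4)*(0)) / 3 = 1

(1, 0)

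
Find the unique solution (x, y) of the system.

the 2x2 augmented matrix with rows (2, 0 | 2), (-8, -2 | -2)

Forward elimination on [A|b]:
R2 <- R2 - (-4)*R1:  [  0  -2   6 ]
Row echelon form:
[ 2   0  |  2 ]
[ 0  -2  |  6 ]
Back-substitution:
y = (6) / -2 = -3
x = (2) / 2 = 1

(1, -3)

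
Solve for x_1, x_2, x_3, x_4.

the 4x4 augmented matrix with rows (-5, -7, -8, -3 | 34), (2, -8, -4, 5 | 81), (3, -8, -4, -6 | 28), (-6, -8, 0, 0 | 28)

(2, -5, -3, 5)

Forward elimination on [A|b]:
R2 <- R2 - (-2/5)*R1:  [     0  -54/5  -36/5   19/5  473/5 ]
R3 <- R3 - (-3/5)*R1:  [     0  -61/5  -44/5  -39/5  242/5 ]
R4 <- R4 - (6/5)*R1:  [     0    2/5   48/5   18/5  -64/5 ]
R3 <- R3 - (61/54)*R2:  [        0         0      -2/3   -653/54  -3157/54 ]
R4 <- R4 - (-1/27)*R2:  [       0        0     28/3   101/27  -251/27 ]
R4 <- R4 - (-14)*R3:  [       0        0        0  -1490/9  -7450/9 ]
Row echelon form:
[ -5     -7     -8       -3  |        34 ]
[  0  -54/5  -36/5     19/5  |     473/5 ]
[  0      0   -2/3  -653/54  |  -3157/54 ]
[  0      0      0  -1490/9  |   -7450/9 ]
Back-substitution:
x_4 = (-7450/9) / (-1490/9) = 5
x_3 = (-3157/54 - (-653/54)*(5)) / (-2/3) = -3
x_2 = (473/5 - (-36/5)*(-3) - (19/5)*(5)) / (-54/5) = -5
x_1 = (34 - (-7)*(-5) - (-8)*(-3) - (-3)*(5)) / -5 = 2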